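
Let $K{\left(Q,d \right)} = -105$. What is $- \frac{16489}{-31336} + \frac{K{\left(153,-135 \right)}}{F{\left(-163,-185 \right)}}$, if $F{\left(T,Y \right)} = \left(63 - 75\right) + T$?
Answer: $\frac{176453}{156680} \approx 1.1262$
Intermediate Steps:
$F{\left(T,Y \right)} = -12 + T$
$- \frac{16489}{-31336} + \frac{K{\left(153,-135 \right)}}{F{\left(-163,-185 \right)}} = - \frac{16489}{-31336} - \frac{105}{-12 - 163} = \left(-16489\right) \left(- \frac{1}{31336}\right) - \frac{105}{-175} = \frac{16489}{31336} - - \frac{3}{5} = \frac{16489}{31336} + \frac{3}{5} = \frac{176453}{156680}$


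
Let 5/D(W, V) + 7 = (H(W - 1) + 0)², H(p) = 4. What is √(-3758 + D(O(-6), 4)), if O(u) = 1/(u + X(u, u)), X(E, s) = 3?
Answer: I*√33817/3 ≈ 61.298*I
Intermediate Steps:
O(u) = 1/(3 + u) (O(u) = 1/(u + 3) = 1/(3 + u))
D(W, V) = 5/9 (D(W, V) = 5/(-7 + (4 + 0)²) = 5/(-7 + 4²) = 5/(-7 + 16) = 5/9)
√(-3758 + D(O(-6), 4)) = √(-3758 + 5/9) = √(-33817/9) = I*√33817/3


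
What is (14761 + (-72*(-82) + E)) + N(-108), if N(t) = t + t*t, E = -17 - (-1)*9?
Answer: 32213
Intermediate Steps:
E = -8 (E = -17 - 1*(-9) = -17 + 9 = -8)
N(t) = t + t²
(14761 + (-72*(-82) + E)) + N(-108) = (14761 + (-72*(-82) - 8)) - 108*(1 - 108) = (14761 + (5904 - 8)) - 108*(-107) = (14761 + 5896) + 11556 = 20657 + 11556 = 32213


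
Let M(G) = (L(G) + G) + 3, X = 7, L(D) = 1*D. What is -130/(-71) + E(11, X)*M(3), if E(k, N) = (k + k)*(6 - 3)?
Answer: 42304/71 ≈ 595.83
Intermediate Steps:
L(D) = D
E(k, N) = 6*k (E(k, N) = (2*k)*3 = 6*k)
M(G) = 3 + 2*G (M(G) = (G + G) + 3 = 2*G + 3 = 3 + 2*G)
-130/(-71) + E(11, X)*M(3) = -130/(-71) + (6*11)*(3 + 2*3) = -130*(-1/71) + 66*(3 + 6) = 130/71 + 66*9 = 130/71 + 594 = 42304/71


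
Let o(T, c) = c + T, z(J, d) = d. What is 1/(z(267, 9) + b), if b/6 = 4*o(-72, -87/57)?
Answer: -19/33357 ≈ -0.00056960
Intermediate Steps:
o(T, c) = T + c
b = -33528/19 (b = 6*(4*(-72 - 87/57)) = 6*(4*(-72 - 87*1/57)) = 6*(4*(-72 - 29/19)) = 6*(4*(-1397/19)) = 6*(-5588/19) = -33528/19 ≈ -1764.6)
1/(z(267, 9) + b) = 1/(9 - 33528/19) = 1/(-33357/19) = -19/33357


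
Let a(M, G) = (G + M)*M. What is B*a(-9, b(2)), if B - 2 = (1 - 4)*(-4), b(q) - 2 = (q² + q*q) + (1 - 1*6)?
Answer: 504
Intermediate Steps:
b(q) = -3 + 2*q² (b(q) = 2 + ((q² + q*q) + (1 - 1*6)) = 2 + ((q² + q²) + (1 - 6)) = 2 + (2*q² - 5) = 2 + (-5 + 2*q²) = -3 + 2*q²)
B = 14 (B = 2 + (1 - 4)*(-4) = 2 - 3*(-4) = 2 + 12 = 14)
a(M, G) = M*(G + M)
B*a(-9, b(2)) = 14*(-9*((-3 + 2*2²) - 9)) = 14*(-9*((-3 + 2*4) - 9)) = 14*(-9*((-3 + 8) - 9)) = 14*(-9*(5 - 9)) = 14*(-9*(-4)) = 14*36 = 504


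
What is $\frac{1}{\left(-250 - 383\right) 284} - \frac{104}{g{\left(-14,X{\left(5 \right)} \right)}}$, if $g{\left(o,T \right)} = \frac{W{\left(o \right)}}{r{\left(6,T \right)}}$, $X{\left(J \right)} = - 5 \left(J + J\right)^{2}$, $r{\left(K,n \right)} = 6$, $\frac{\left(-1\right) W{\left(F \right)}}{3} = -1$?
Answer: $- \frac{37392577}{179772} \approx -208.0$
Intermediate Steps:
$W{\left(F \right)} = 3$ ($W{\left(F \right)} = \left(-3\right) \left(-1\right) = 3$)
$X{\left(J \right)} = - 20 J^{2}$ ($X{\left(J \right)} = - 5 \left(2 J\right)^{2} = - 5 \cdot 4 J^{2} = - 20 J^{2}$)
$g{\left(o,T \right)} = \frac{1}{2}$ ($g{\left(o,T \right)} = \frac{3}{6} = 3 \cdot \frac{1}{6} = \frac{1}{2}$)
$\frac{1}{\left(-250 - 383\right) 284} - \frac{104}{g{\left(-14,X{\left(5 \right)} \right)}} = \frac{1}{\left(-250 - 383\right) 284} - 104 \frac{1}{\frac{1}{2}} = \frac{1}{-633} \cdot \frac{1}{284} - 208 = \left(- \frac{1}{633}\right) \frac{1}{284} - 208 = - \frac{1}{179772} - 208 = - \frac{37392577}{179772}$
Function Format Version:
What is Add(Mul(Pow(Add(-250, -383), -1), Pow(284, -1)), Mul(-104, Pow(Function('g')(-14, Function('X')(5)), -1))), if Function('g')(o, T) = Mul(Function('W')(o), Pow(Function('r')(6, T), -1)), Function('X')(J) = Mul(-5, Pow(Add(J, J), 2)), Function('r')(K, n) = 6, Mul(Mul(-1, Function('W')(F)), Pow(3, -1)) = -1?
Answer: Rational(-37392577, 179772) ≈ -208.00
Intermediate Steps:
Function('W')(F) = 3 (Function('W')(F) = Mul(-3, -1) = 3)
Function('X')(J) = Mul(-20, Pow(J, 2)) (Function('X')(J) = Mul(-5, Pow(Mul(2, J), 2)) = Mul(-5, Mul(4, Pow(J, 2))) = Mul(-20, Pow(J, 2)))
Function('g')(o, T) = Rational(1, 2) (Function('g')(o, T) = Mul(3, Pow(6, -1)) = Mul(3, Rational(1, 6)) = Rational(1, 2))
Add(Mul(Pow(Add(-250, -383), -1), Pow(284, -1)), Mul(-104, Pow(Function('g')(-14, Function('X')(5)), -1))) = Add(Mul(Pow(Add(-250, -383), -1), Pow(284, -1)), Mul(-104, Pow(Rational(1, 2), -1))) = Add(Mul(Pow(-633, -1), Rational(1, 284)), Mul(-104, 2)) = Add(Mul(Rational(-1, 633), Rational(1, 284)), -208) = Add(Rational(-1, 179772), -208) = Rational(-37392577, 179772)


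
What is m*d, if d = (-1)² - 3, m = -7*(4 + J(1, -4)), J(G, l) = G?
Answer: 70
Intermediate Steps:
m = -35 (m = -7*(4 + 1) = -7*5 = -35)
d = -2 (d = 1 - 3 = -2)
m*d = -35*(-2) = 70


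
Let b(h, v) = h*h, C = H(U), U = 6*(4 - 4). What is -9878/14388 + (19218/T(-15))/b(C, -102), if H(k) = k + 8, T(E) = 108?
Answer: 262919/125568 ≈ 2.0938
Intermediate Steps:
U = 0 (U = 6*0 = 0)
H(k) = 8 + k
C = 8 (C = 8 + 0 = 8)
b(h, v) = h**2
-9878/14388 + (19218/T(-15))/b(C, -102) = -9878/14388 + (19218/108)/(8**2) = -9878*1/14388 + (19218*(1/108))/64 = -449/654 + (3203/18)*(1/64) = -449/654 + 3203/1152 = 262919/125568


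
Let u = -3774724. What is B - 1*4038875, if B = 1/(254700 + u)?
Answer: -14216936933001/3520024 ≈ -4.0389e+6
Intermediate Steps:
B = -1/3520024 (B = 1/(254700 - 3774724) = 1/(-3520024) = -1/3520024 ≈ -2.8409e-7)
B - 1*4038875 = -1/3520024 - 1*4038875 = -1/3520024 - 4038875 = -14216936933001/3520024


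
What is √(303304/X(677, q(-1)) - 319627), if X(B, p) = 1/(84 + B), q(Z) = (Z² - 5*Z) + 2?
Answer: √230494717 ≈ 15182.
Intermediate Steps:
q(Z) = 2 + Z² - 5*Z
√(303304/X(677, q(-1)) - 319627) = √(303304/(1/(84 + 677)) - 319627) = √(303304/(1/761) - 319627) = √(303304*761 - 319627) = √(230814344 - 319627) = √230494717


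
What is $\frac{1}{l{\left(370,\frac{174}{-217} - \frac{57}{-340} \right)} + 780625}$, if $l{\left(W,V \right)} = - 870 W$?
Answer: $\frac{1}{458725} \approx 2.18 \cdot 10^{-6}$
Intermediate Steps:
$\frac{1}{l{\left(370,\frac{174}{-217} - \frac{57}{-340} \right)} + 780625} = \frac{1}{\left(-870\right) 370 + 780625} = \frac{1}{-321900 + 780625} = \frac{1}{458725}$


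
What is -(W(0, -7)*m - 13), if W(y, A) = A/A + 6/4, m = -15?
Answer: 101/2 ≈ 50.500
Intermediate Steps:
W(y, A) = 5/2 (W(y, A) = 1 + 6*(¼) = 1 + 3/2 = 5/2)
-(W(0, -7)*m - 13) = -((5/2)*(-15) - 13) = -(-75/2 - 13) = -1*(-101/2) = 101/2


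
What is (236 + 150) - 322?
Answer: 64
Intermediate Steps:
(236 + 150) - 322 = 386 - 322 = 64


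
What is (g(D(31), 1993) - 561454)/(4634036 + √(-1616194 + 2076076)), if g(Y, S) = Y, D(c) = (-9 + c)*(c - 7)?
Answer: -1299675638668/10737144594707 + 841389*√51098/10737144594707 ≈ -0.12103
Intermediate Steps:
D(c) = (-9 + c)*(-7 + c)
(g(D(31), 1993) - 561454)/(4634036 + √(-1616194 + 2076076)) = ((63 + 31² - 16*31) - 561454)/(4634036 + √(-1616194 + 2076076)) = ((63 + 961 - 496) - 561454)/(4634036 + √459882) = (528 - 561454)/(4634036 + 3*√51098) = -560926/(4634036 + 3*√51098)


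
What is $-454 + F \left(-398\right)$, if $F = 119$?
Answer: $-47816$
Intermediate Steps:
$-454 + F \left(-398\right) = -454 + 119 \left(-398\right) = -454 - 47362 = -47816$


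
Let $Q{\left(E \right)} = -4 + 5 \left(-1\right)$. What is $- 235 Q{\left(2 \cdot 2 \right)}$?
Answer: $2115$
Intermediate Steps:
$Q{\left(E \right)} = -9$ ($Q{\left(E \right)} = -4 - 5 = -9$)
$- 235 Q{\left(2 \cdot 2 \right)} = \left(-235\right) \left(-9\right) = 2115$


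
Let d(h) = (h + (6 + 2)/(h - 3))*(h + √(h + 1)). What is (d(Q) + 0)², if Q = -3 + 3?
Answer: 64/9 ≈ 7.1111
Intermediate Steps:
Q = 0
d(h) = (h + √(1 + h))*(h + 8/(-3 + h)) (d(h) = (h + 8/(-3 + h))*(h + √(1 + h)) = (h + √(1 + h))*(h + 8/(-3 + h)))
(d(Q) + 0)² = ((0³ - 3*0² + 8*0 + 8*√(1 + 0) + 0²*√(1 + 0) - 3*0*√(1 + 0))/(-3 + 0) + 0)² = ((0 - 3*0 + 0 + 8*√1 + 0*√1 - 3*0*√1)/(-3) + 0)² = (-(0 + 0 + 0 + 8*1 + 0*1 - 3*0*1)/3 + 0)² = (-(0 + 0 + 0 + 8 + 0 + 0)/3 + 0)² = (-⅓*8 + 0)² = (-8/3 + 0)² = (-8/3)² = 64/9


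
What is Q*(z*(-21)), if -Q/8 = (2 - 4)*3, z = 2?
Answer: -2016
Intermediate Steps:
Q = 48 (Q = -8*(2 - 4)*3 = -(-16)*3 = -8*(-6) = 48)
Q*(z*(-21)) = 48*(2*(-21)) = 48*(-42) = -2016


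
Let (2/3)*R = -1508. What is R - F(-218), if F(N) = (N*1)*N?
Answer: -49786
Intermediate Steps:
R = -2262 (R = (3/2)*(-1508) = -2262)
F(N) = N**2 (F(N) = N*N = N**2)
R - F(-218) = -2262 - 1*(-218)**2 = -2262 - 1*47524 = -2262 - 47524 = -49786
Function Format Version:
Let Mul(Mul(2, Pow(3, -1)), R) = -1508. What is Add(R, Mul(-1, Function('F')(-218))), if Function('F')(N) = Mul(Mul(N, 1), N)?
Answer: -49786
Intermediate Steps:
R = -2262 (R = Mul(Rational(3, 2), -1508) = -2262)
Function('F')(N) = Pow(N, 2) (Function('F')(N) = Mul(N, N) = Pow(N, 2))
Add(R, Mul(-1, Function('F')(-218))) = Add(-2262, Mul(-1, Pow(-218, 2))) = Add(-2262, Mul(-1, 47524)) = Add(-2262, -47524) = -49786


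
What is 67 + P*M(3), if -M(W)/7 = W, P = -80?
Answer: 1747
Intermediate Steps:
M(W) = -7*W
67 + P*M(3) = 67 - (-560)*3 = 67 - 80*(-21) = 67 + 1680 = 1747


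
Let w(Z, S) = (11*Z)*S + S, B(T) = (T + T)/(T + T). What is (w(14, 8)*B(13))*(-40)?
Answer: -49600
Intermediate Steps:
B(T) = 1 (B(T) = (2*T)/((2*T)) = (2*T)*(1/(2*T)) = 1)
w(Z, S) = S + 11*S*Z (w(Z, S) = 11*S*Z + S = S + 11*S*Z)
(w(14, 8)*B(13))*(-40) = ((8*(1 + 11*14))*1)*(-40) = ((8*(1 + 154))*1)*(-40) = ((8*155)*1)*(-40) = (1240*1)*(-40) = 1240*(-40) = -49600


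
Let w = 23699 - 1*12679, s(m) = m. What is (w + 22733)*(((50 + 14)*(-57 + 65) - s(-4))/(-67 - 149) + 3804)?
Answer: 769894679/6 ≈ 1.2832e+8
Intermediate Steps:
w = 11020 (w = 23699 - 12679 = 11020)
(w + 22733)*(((50 + 14)*(-57 + 65) - s(-4))/(-67 - 149) + 3804) = (11020 + 22733)*(((50 + 14)*(-57 + 65) - 1*(-4))/(-67 - 149) + 3804) = 33753*((64*8 + 4)/(-216) + 3804) = 33753*(-(512 + 4)/216 + 3804) = 33753*(-1/216*516 + 3804) = 33753*(-43/18 + 3804) = 33753*(68429/18) = 769894679/6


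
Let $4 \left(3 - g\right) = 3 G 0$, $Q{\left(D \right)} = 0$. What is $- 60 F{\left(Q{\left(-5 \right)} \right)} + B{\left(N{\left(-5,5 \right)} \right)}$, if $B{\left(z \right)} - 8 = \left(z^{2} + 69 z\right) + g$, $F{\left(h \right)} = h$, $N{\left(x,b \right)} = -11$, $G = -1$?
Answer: $-627$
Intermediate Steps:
$g = 3$ ($g = 3 - \frac{3 \left(-1\right) 0}{4} = 3 - \frac{\left(-3\right) 0}{4} = 3 - 0 = 3 + 0 = 3$)
$B{\left(z \right)} = 11 + z^{2} + 69 z$ ($B{\left(z \right)} = 8 + \left(\left(z^{2} + 69 z\right) + 3\right) = 8 + \left(3 + z^{2} + 69 z\right) = 11 + z^{2} + 69 z$)
$- 60 F{\left(Q{\left(-5 \right)} \right)} + B{\left(N{\left(-5,5 \right)} \right)} = \left(-60\right) 0 + \left(11 + \left(-11\right)^{2} + 69 \left(-11\right)\right) = 0 + \left(11 + 121 - 759\right) = 0 - 627 = -627$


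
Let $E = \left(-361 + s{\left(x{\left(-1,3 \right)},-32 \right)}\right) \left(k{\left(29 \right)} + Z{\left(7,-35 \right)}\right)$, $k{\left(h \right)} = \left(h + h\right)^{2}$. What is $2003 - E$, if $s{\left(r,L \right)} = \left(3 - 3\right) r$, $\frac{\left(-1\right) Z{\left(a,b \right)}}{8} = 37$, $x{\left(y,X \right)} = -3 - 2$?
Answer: $1109551$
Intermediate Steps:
$x{\left(y,X \right)} = -5$
$Z{\left(a,b \right)} = -296$ ($Z{\left(a,b \right)} = \left(-8\right) 37 = -296$)
$k{\left(h \right)} = 4 h^{2}$ ($k{\left(h \right)} = \left(2 h\right)^{2} = 4 h^{2}$)
$s{\left(r,L \right)} = 0$ ($s{\left(r,L \right)} = 0 r = 0$)
$E = -1107548$ ($E = \left(-361 + 0\right) \left(4 \cdot 29^{2} - 296\right) = - 361 \left(4 \cdot 841 - 296\right) = - 361 \left(3364 - 296\right) = \left(-361\right) 3068 = -1107548$)
$2003 - E = 2003 - -1107548 = 2003 + 1107548 = 1109551$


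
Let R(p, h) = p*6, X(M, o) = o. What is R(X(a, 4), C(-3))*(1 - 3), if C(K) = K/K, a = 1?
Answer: -48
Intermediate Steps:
C(K) = 1
R(p, h) = 6*p
R(X(a, 4), C(-3))*(1 - 3) = (6*4)*(1 - 3) = 24*(-2) = -48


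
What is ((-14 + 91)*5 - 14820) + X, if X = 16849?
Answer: 2414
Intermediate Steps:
((-14 + 91)*5 - 14820) + X = ((-14 + 91)*5 - 14820) + 16849 = (77*5 - 14820) + 16849 = (385 - 14820) + 16849 = -14435 + 16849 = 2414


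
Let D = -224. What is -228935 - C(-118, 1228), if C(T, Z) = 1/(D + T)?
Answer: -78295769/342 ≈ -2.2894e+5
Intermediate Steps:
C(T, Z) = 1/(-224 + T)
-228935 - C(-118, 1228) = -228935 - 1/(-224 - 118) = -228935 - 1/(-342) = -228935 - 1*(-1/342) = -228935 + 1/342 = -78295769/342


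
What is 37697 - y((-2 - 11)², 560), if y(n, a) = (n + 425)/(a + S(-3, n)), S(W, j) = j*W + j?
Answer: 1394690/37 ≈ 37694.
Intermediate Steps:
S(W, j) = j + W*j (S(W, j) = W*j + j = j + W*j)
y(n, a) = (425 + n)/(a - 2*n) (y(n, a) = (n + 425)/(a + n*(1 - 3)) = (425 + n)/(a + n*(-2)) = (425 + n)/(a - 2*n))
37697 - y((-2 - 11)², 560) = 37697 - (425 + (-2 - 11)²)/(560 - 2*(-2 - 11)²) = 37697 - (425 + (-13)²)/(560 - 2*(-13)²) = 37697 - (425 + 169)/(560 - 2*169) = 37697 - 594/(560 - 338) = 37697 - 594/222 = 37697 - 1*99/37 = 37697 - 99/37 = 1394690/37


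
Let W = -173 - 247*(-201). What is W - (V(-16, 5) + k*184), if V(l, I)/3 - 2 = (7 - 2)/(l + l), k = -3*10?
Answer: 1759631/32 ≈ 54989.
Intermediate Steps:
k = -30
V(l, I) = 6 + 15/(2*l) (V(l, I) = 6 + 3*((7 - 2)/(l + l)) = 6 + 3*(5/((2*l))) = 6 + 3*(5*(1/(2*l))) = 6 + 3*(5/(2*l)) = 6 + 15/(2*l))
W = 49474 (W = -173 + 49647 = 49474)
W - (V(-16, 5) + k*184) = 49474 - ((6 + (15/2)/(-16)) - 30*184) = 49474 - ((6 + (15/2)*(-1/16)) - 5520) = 49474 - ((6 - 15/32) - 5520) = 49474 - (177/32 - 5520) = 49474 - 1*(-176463/32) = 49474 + 176463/32 = 1759631/32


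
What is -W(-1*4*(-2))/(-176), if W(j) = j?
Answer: 1/22 ≈ 0.045455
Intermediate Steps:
-W(-1*4*(-2))/(-176) = -(-1*4)*(-2)/(-176) = -(-4)*(-2)*(-1/176) = -1*8*(-1/176) = -8*(-1/176) = 1/22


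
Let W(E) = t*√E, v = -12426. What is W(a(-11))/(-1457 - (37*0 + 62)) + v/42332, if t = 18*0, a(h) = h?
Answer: -327/1114 ≈ -0.29354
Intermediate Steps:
t = 0
W(E) = 0 (W(E) = 0*√E = 0)
W(a(-11))/(-1457 - (37*0 + 62)) + v/42332 = 0/(-1457 - (37*0 + 62)) - 12426/42332 = 0/(-1457 - (0 + 62)) - 12426*1/42332 = 0/(-1457 - 1*62) - 327/1114 = 0/(-1457 - 62) - 327/1114 = 0/(-1519) - 327/1114 = 0*(-1/1519) - 327/1114 = 0 - 327/1114 = -327/1114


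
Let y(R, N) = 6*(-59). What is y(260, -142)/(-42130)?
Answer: 177/21065 ≈ 0.0084026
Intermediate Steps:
y(R, N) = -354
y(260, -142)/(-42130) = -354/(-42130) = -354*(-1/42130) = 177/21065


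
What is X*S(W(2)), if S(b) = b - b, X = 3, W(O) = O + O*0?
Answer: 0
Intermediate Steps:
W(O) = O (W(O) = O + 0 = O)
S(b) = 0
X*S(W(2)) = 3*0 = 0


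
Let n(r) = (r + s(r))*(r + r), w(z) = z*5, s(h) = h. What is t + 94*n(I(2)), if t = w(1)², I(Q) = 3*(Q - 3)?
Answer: 3409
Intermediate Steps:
w(z) = 5*z
I(Q) = -9 + 3*Q (I(Q) = 3*(-3 + Q) = -9 + 3*Q)
n(r) = 4*r² (n(r) = (r + r)*(r + r) = (2*r)*(2*r) = 4*r²)
t = 25 (t = (5*1)² = 5² = 25)
t + 94*n(I(2)) = 25 + 94*(4*(-9 + 3*2)²) = 25 + 94*(4*(-9 + 6)²) = 25 + 94*(4*(-3)²) = 25 + 94*(4*9) = 25 + 94*36 = 25 + 3384 = 3409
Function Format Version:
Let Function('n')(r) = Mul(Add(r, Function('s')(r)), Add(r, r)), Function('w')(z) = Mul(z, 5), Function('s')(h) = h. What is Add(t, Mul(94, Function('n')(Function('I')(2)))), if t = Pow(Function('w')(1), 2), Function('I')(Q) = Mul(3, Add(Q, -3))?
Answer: 3409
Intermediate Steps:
Function('w')(z) = Mul(5, z)
Function('I')(Q) = Add(-9, Mul(3, Q)) (Function('I')(Q) = Mul(3, Add(-3, Q)) = Add(-9, Mul(3, Q)))
Function('n')(r) = Mul(4, Pow(r, 2)) (Function('n')(r) = Mul(Add(r, r), Add(r, r)) = Mul(Mul(2, r), Mul(2, r)) = Mul(4, Pow(r, 2)))
t = 25 (t = Pow(Mul(5, 1), 2) = Pow(5, 2) = 25)
Add(t, Mul(94, Function('n')(Function('I')(2)))) = Add(25, Mul(94, Mul(4, Pow(Add(-9, Mul(3, 2)), 2)))) = Add(25, Mul(94, Mul(4, Pow(Add(-9, 6), 2)))) = Add(25, Mul(94, Mul(4, Pow(-3, 2)))) = Add(25, Mul(94, Mul(4, 9))) = Add(25, Mul(94, 36)) = Add(25, 3384) = 3409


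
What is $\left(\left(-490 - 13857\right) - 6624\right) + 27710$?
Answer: $6739$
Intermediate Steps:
$\left(\left(-490 - 13857\right) - 6624\right) + 27710 = \left(-14347 - 6624\right) + 27710 = -20971 + 27710 = 6739$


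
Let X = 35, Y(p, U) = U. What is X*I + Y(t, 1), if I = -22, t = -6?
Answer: -769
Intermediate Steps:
X*I + Y(t, 1) = 35*(-22) + 1 = -770 + 1 = -769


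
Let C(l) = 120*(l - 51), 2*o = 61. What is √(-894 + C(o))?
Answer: I*√3354 ≈ 57.914*I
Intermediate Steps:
o = 61/2 (o = (½)*61 = 61/2 ≈ 30.500)
C(l) = -6120 + 120*l (C(l) = 120*(-51 + l) = -6120 + 120*l)
√(-894 + C(o)) = √(-894 + (-6120 + 120*(61/2))) = √(-894 + (-6120 + 3660)) = √(-894 - 2460) = √(-3354) = I*√3354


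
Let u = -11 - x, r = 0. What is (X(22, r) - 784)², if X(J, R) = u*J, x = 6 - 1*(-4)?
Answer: 1552516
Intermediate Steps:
x = 10 (x = 6 + 4 = 10)
u = -21 (u = -11 - 1*10 = -11 - 10 = -21)
X(J, R) = -21*J
(X(22, r) - 784)² = (-21*22 - 784)² = (-462 - 784)² = (-1246)² = 1552516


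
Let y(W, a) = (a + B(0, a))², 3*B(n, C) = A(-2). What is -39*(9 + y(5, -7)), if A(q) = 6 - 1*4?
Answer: -5746/3 ≈ -1915.3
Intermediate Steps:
A(q) = 2 (A(q) = 6 - 4 = 2)
B(n, C) = ⅔ (B(n, C) = (⅓)*2 = ⅔)
y(W, a) = (⅔ + a)² (y(W, a) = (a + ⅔)² = (⅔ + a)²)
-39*(9 + y(5, -7)) = -39*(9 + (2 + 3*(-7))²/9) = -39*(9 + (2 - 21)²/9) = -39*(9 + (⅑)*(-19)²) = -39*(9 + (⅑)*361) = -39*(9 + 361/9) = -39*442/9 = -5746/3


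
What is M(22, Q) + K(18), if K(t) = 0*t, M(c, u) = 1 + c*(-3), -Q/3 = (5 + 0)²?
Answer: -65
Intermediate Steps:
Q = -75 (Q = -3*(5 + 0)² = -3*5² = -3*25 = -75)
M(c, u) = 1 - 3*c
K(t) = 0
M(22, Q) + K(18) = (1 - 3*22) + 0 = (1 - 66) + 0 = -65 + 0 = -65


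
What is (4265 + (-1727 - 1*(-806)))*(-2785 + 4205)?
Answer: 4748480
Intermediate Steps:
(4265 + (-1727 - 1*(-806)))*(-2785 + 4205) = (4265 + (-1727 + 806))*1420 = (4265 - 921)*1420 = 3344*1420 = 4748480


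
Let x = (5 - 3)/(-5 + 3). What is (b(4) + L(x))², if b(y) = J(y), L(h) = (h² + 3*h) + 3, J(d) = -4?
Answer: 9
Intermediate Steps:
x = -1 (x = 2/(-2) = 2*(-½) = -1)
L(h) = 3 + h² + 3*h
b(y) = -4
(b(4) + L(x))² = (-4 + (3 + (-1)² + 3*(-1)))² = (-4 + (3 + 1 - 3))² = (-4 + 1)² = (-3)² = 9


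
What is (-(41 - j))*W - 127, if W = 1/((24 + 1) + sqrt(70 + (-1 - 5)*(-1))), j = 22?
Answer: -70198/549 + 38*sqrt(19)/549 ≈ -127.56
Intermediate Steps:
W = 1/(25 + 2*sqrt(19)) (W = 1/(25 + sqrt(70 - 6*(-1))) = 1/(25 + sqrt(70 + 6)) = 1/(25 + sqrt(76)) = 1/(25 + 2*sqrt(19)) ≈ 0.029658)
(-(41 - j))*W - 127 = (-(41 - 1*22))*(25/549 - 2*sqrt(19)/549) - 127 = (-(41 - 22))*(25/549 - 2*sqrt(19)/549) - 127 = (-1*19)*(25/549 - 2*sqrt(19)/549) - 127 = -19*(25/549 - 2*sqrt(19)/549) - 127 = (-475/549 + 38*sqrt(19)/549) - 127 = -70198/549 + 38*sqrt(19)/549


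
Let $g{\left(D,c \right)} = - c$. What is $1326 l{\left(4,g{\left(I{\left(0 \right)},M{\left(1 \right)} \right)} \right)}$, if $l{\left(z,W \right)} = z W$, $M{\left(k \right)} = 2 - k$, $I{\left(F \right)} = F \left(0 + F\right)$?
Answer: $-5304$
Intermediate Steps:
$I{\left(F \right)} = F^{2}$ ($I{\left(F \right)} = F F = F^{2}$)
$l{\left(z,W \right)} = W z$
$1326 l{\left(4,g{\left(I{\left(0 \right)},M{\left(1 \right)} \right)} \right)} = 1326 - (2 - 1) 4 = 1326 \left(-1\right) 1 \cdot 4 = 1326 \left(\left(-1\right) 4\right) = 1326 \left(-4\right) = -5304$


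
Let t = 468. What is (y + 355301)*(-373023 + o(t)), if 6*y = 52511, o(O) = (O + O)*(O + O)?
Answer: 366290302047/2 ≈ 1.8315e+11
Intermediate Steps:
o(O) = 4*O² (o(O) = (2*O)*(2*O) = 4*O²)
y = 52511/6 (y = (⅙)*52511 = 52511/6 ≈ 8751.8)
(y + 355301)*(-373023 + o(t)) = (52511/6 + 355301)*(-373023 + 4*468²) = 2184317*(-373023 + 4*219024)/6 = 2184317*(-373023 + 876096)/6 = (2184317/6)*503073 = 366290302047/2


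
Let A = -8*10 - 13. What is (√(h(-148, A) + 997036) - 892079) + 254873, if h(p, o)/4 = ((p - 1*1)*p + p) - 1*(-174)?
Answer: -637206 + 2*√271337 ≈ -6.3616e+5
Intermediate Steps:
A = -93 (A = -80 - 13 = -93)
h(p, o) = 696 + 4*p + 4*p*(-1 + p) (h(p, o) = 4*(((p - 1*1)*p + p) - 1*(-174)) = 4*(((p - 1)*p + p) + 174) = 4*(((-1 + p)*p + p) + 174) = 4*((p*(-1 + p) + p) + 174) = 4*((p + p*(-1 + p)) + 174) = 4*(174 + p + p*(-1 + p)) = 696 + 4*p + 4*p*(-1 + p))
(√(h(-148, A) + 997036) - 892079) + 254873 = (√((696 + 4*(-148)²) + 997036) - 892079) + 254873 = (√((696 + 4*21904) + 997036) - 892079) + 254873 = (√((696 + 87616) + 997036) - 892079) + 254873 = (√(88312 + 997036) - 892079) + 254873 = (√1085348 - 892079) + 254873 = (2*√271337 - 892079) + 254873 = (-892079 + 2*√271337) + 254873 = -637206 + 2*√271337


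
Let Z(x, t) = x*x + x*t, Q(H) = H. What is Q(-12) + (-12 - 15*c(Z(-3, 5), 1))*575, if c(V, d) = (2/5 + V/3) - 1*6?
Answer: 58638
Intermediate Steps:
Z(x, t) = x**2 + t*x
c(V, d) = -28/5 + V/3 (c(V, d) = (2*(1/5) + V*(1/3)) - 6 = (2/5 + V/3) - 6 = -28/5 + V/3)
Q(-12) + (-12 - 15*c(Z(-3, 5), 1))*575 = -12 + (-12 - 15*(-28/5 + (-3*(5 - 3))/3))*575 = -12 + (-12 - 15*(-28/5 + (-3*2)/3))*575 = -12 + (-12 - 15*(-28/5 + (1/3)*(-6)))*575 = -12 + (-12 - 15*(-28/5 - 2))*575 = -12 + (-12 - 15*(-38/5))*575 = -12 + (-12 + 114)*575 = -12 + 102*575 = -12 + 58650 = 58638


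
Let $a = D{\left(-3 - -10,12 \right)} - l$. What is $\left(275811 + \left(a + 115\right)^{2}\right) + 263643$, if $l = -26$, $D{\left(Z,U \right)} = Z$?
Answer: $561358$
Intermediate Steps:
$a = 33$ ($a = \left(-3 - -10\right) - -26 = \left(-3 + 10\right) + 26 = 7 + 26 = 33$)
$\left(275811 + \left(a + 115\right)^{2}\right) + 263643 = \left(275811 + \left(33 + 115\right)^{2}\right) + 263643 = \left(275811 + 148^{2}\right) + 263643 = \left(275811 + 21904\right) + 263643 = 297715 + 263643 = 561358$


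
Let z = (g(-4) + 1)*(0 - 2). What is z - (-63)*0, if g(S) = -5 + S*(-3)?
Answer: -16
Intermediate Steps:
g(S) = -5 - 3*S
z = -16 (z = ((-5 - 3*(-4)) + 1)*(0 - 2) = ((-5 + 12) + 1)*(-2) = (7 + 1)*(-2) = 8*(-2) = -16)
z - (-63)*0 = -16 - (-63)*0 = -16 - 21*0 = -16 + 0 = -16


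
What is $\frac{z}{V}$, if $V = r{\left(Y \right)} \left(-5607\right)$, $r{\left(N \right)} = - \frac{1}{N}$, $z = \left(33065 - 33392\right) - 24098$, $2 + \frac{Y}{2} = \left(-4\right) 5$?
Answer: $\frac{1074700}{5607} \approx 191.67$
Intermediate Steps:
$Y = -44$ ($Y = -4 + 2 \left(\left(-4\right) 5\right) = -4 + 2 \left(-20\right) = -4 - 40 = -44$)
$z = -24425$ ($z = -327 - 24098 = -24425$)
$V = - \frac{5607}{44}$ ($V = - \frac{1}{-44} \left(-5607\right) = \left(-1\right) \left(- \frac{1}{44}\right) \left(-5607\right) = \frac{1}{44} \left(-5607\right) = - \frac{5607}{44} \approx -127.43$)
$\frac{z}{V} = - \frac{24425}{- \frac{5607}{44}} = \left(-24425\right) \left(- \frac{44}{5607}\right) = \frac{1074700}{5607}$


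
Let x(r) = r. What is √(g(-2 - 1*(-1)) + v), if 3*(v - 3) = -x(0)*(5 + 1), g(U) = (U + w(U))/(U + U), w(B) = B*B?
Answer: √3 ≈ 1.7320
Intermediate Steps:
w(B) = B²
g(U) = (U + U²)/(2*U) (g(U) = (U + U²)/(U + U) = (U + U²)/((2*U)) = (U + U²)*(1/(2*U)) = (U + U²)/(2*U))
v = 3 (v = 3 + (-0*(5 + 1))/3 = 3 + (-0*6)/3 = 3 + (-1*0)/3 = 3 + (⅓)*0 = 3 + 0 = 3)
√(g(-2 - 1*(-1)) + v) = √((½ + (-2 - 1*(-1))/2) + 3) = √((½ + (-2 + 1)/2) + 3) = √((½ + (½)*(-1)) + 3) = √((½ - ½) + 3) = √(0 + 3) = √3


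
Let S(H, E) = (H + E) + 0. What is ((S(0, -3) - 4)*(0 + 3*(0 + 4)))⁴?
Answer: 49787136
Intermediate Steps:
S(H, E) = E + H (S(H, E) = (E + H) + 0 = E + H)
((S(0, -3) - 4)*(0 + 3*(0 + 4)))⁴ = (((-3 + 0) - 4)*(0 + 3*(0 + 4)))⁴ = ((-3 - 4)*(0 + 3*4))⁴ = (-7*(0 + 12))⁴ = (-7*12)⁴ = (-84)⁴ = 49787136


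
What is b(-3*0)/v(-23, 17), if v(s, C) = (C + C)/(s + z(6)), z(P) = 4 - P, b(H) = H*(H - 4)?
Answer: 0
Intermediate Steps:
b(H) = H*(-4 + H)
v(s, C) = 2*C/(-2 + s) (v(s, C) = (C + C)/(s + (4 - 1*6)) = (2*C)/(s + (4 - 6)) = (2*C)/(s - 2) = (2*C)/(-2 + s) = 2*C/(-2 + s))
b(-3*0)/v(-23, 17) = ((-3*0)*(-4 - 3*0))/((2*17/(-2 - 23))) = (0*(-4 + 0))/((2*17/(-25))) = (0*(-4))/((2*17*(-1/25))) = 0/(-34/25) = 0*(-25/34) = 0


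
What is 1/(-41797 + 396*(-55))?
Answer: -1/63577 ≈ -1.5729e-5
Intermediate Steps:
1/(-41797 + 396*(-55)) = 1/(-41797 - 21780) = 1/(-63577) = -1/63577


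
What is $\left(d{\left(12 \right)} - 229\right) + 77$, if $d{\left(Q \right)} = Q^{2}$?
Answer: $-8$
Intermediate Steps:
$\left(d{\left(12 \right)} - 229\right) + 77 = \left(12^{2} - 229\right) + 77 = \left(144 - 229\right) + 77 = -85 + 77 = -8$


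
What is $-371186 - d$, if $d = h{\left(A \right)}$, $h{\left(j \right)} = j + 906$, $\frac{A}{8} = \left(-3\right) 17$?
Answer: $-371684$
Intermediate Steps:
$A = -408$ ($A = 8 \left(\left(-3\right) 17\right) = 8 \left(-51\right) = -408$)
$h{\left(j \right)} = 906 + j$
$d = 498$ ($d = 906 - 408 = 498$)
$-371186 - d = -371186 - 498 = -371684$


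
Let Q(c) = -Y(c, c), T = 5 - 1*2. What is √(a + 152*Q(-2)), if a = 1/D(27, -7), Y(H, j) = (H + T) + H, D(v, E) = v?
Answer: √12315/9 ≈ 12.330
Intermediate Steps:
T = 3 (T = 5 - 2 = 3)
Y(H, j) = 3 + 2*H (Y(H, j) = (H + 3) + H = (3 + H) + H = 3 + 2*H)
Q(c) = -3 - 2*c (Q(c) = -(3 + 2*c) = -3 - 2*c)
a = 1/27 ≈ 0.037037
√(a + 152*Q(-2)) = √(1/27 + 152*(-3 - 2*(-2))) = √(1/27 + 152*(-3 + 4)) = √(1/27 + 152*1) = √(1/27 + 152) = √(4105/27) = √12315/9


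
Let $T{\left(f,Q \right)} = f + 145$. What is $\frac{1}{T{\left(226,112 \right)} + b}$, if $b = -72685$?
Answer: $- \frac{1}{72314} \approx -1.3829 \cdot 10^{-5}$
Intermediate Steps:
$T{\left(f,Q \right)} = 145 + f$
$\frac{1}{T{\left(226,112 \right)} + b} = \frac{1}{\left(145 + 226\right) - 72685} = \frac{1}{371 - 72685} = \frac{1}{-72314} = - \frac{1}{72314}$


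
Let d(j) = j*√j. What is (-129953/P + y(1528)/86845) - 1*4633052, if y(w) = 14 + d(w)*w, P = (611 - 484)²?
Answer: -6489633805303739/1400723005 + 4669568*√382/86845 ≈ -4.6320e+6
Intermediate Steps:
d(j) = j^(3/2)
P = 16129 (P = 127² = 16129)
y(w) = 14 + w^(5/2) (y(w) = 14 + w^(3/2)*w = 14 + w^(5/2))
(-129953/P + y(1528)/86845) - 1*4633052 = (-129953/16129 + (14 + 1528^(5/2))/86845) - 1*4633052 = (-129953*1/16129 + (14 + 4669568*√382)*(1/86845)) - 4633052 = (-129953/16129 + (14/86845 + 4669568*√382/86845)) - 4633052 = (-11285542479/1400723005 + 4669568*√382/86845) - 4633052 = -6489633805303739/1400723005 + 4669568*√382/86845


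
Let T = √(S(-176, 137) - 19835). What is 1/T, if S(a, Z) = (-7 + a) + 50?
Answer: -I*√78/1248 ≈ -0.0070767*I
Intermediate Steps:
S(a, Z) = 43 + a
T = 16*I*√78 (T = √((43 - 176) - 19835) = √(-133 - 19835) = √(-19968) = 16*I*√78 ≈ 141.31*I)
1/T = 1/(16*I*√78) = -I*√78/1248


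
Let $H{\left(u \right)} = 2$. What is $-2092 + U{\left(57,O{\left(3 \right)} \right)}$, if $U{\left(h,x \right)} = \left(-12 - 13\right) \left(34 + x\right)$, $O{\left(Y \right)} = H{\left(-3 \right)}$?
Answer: $-2992$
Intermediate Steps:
$O{\left(Y \right)} = 2$
$U{\left(h,x \right)} = -850 - 25 x$ ($U{\left(h,x \right)} = - 25 \left(34 + x\right) = -850 - 25 x$)
$-2092 + U{\left(57,O{\left(3 \right)} \right)} = -2092 - 900 = -2992$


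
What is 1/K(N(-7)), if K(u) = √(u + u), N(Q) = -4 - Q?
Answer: √6/6 ≈ 0.40825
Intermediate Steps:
K(u) = √2*√u (K(u) = √(2*u) = √2*√u)
1/K(N(-7)) = 1/(√2*√(-4 - 1*(-7))) = 1/(√2*√(-4 + 7)) = 1/(√2*√3) = 1/(√6) = √6/6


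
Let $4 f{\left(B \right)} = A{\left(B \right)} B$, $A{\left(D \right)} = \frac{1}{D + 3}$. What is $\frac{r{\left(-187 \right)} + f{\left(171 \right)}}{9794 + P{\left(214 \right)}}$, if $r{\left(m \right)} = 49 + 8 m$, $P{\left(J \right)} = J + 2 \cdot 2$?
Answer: $- \frac{335647}{2322784} \approx -0.1445$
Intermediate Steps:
$A{\left(D \right)} = \frac{1}{3 + D}$
$P{\left(J \right)} = 4 + J$ ($P{\left(J \right)} = J + 4 = 4 + J$)
$f{\left(B \right)} = \frac{B}{4 \left(3 + B\right)}$ ($f{\left(B \right)} = \frac{\frac{1}{3 + B} B}{4} = \frac{B \frac{1}{3 + B}}{4} = \frac{B}{4 \left(3 + B\right)}$)
$\frac{r{\left(-187 \right)} + f{\left(171 \right)}}{9794 + P{\left(214 \right)}} = \frac{\left(49 + 8 \left(-187\right)\right) + \frac{1}{4} \cdot 171 \frac{1}{3 + 171}}{9794 + \left(4 + 214\right)} = \frac{\left(49 - 1496\right) + \frac{1}{4} \cdot 171 \cdot \frac{1}{174}}{9794 + 218} = \frac{-1447 + \frac{1}{4} \cdot 171 \cdot \frac{1}{174}}{10012} = \left(-1447 + \frac{57}{232}\right) \frac{1}{10012} = \left(- \frac{335647}{232}\right) \frac{1}{10012} = - \frac{335647}{2322784}$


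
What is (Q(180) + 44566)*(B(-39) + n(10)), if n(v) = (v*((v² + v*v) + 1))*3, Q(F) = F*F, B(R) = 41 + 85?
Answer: 473802696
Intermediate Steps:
B(R) = 126
Q(F) = F²
n(v) = 3*v*(1 + 2*v²) (n(v) = (v*((v² + v²) + 1))*3 = (v*(2*v² + 1))*3 = (v*(1 + 2*v²))*3 = 3*v*(1 + 2*v²))
(Q(180) + 44566)*(B(-39) + n(10)) = (180² + 44566)*(126 + (3*10 + 6*10³)) = (32400 + 44566)*(126 + (30 + 6*1000)) = 76966*(126 + (30 + 6000)) = 76966*(126 + 6030) = 76966*6156 = 473802696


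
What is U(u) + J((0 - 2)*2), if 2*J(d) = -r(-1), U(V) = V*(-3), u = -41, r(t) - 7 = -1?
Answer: 120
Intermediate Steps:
r(t) = 6 (r(t) = 7 - 1 = 6)
U(V) = -3*V
J(d) = -3 (J(d) = (-1*6)/2 = (½)*(-6) = -3)
U(u) + J((0 - 2)*2) = -3*(-41) - 3 = 123 - 3 = 120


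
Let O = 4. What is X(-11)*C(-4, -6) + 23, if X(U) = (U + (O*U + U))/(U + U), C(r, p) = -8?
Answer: -1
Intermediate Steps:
X(U) = 3 (X(U) = (U + (4*U + U))/(U + U) = (U + 5*U)/((2*U)) = (6*U)*(1/(2*U)) = 3)
X(-11)*C(-4, -6) + 23 = 3*(-8) + 23 = -24 + 23 = -1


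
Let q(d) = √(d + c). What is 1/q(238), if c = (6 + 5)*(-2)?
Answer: √6/36 ≈ 0.068041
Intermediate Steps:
c = -22 (c = 11*(-2) = -22)
q(d) = √(-22 + d) (q(d) = √(d - 22) = √(-22 + d))
1/q(238) = 1/(√(-22 + 238)) = 1/(√216) = 1/(6*√6) = √6/36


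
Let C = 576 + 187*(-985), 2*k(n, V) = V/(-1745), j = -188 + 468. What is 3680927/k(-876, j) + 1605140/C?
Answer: -235885003993657/5141332 ≈ -4.5880e+7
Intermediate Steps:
j = 280
k(n, V) = -V/3490 (k(n, V) = (V/(-1745))/2 = (V*(-1/1745))/2 = (-V/1745)/2 = -V/3490)
C = -183619 (C = 576 - 184195 = -183619)
3680927/k(-876, j) + 1605140/C = 3680927/((-1/3490*280)) + 1605140/(-183619) = 3680927/(-28/349) + 1605140*(-1/183619) = 3680927*(-349/28) - 1605140/183619 = -1284643523/28 - 1605140/183619 = -235885003993657/5141332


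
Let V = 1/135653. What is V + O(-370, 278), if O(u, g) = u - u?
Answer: 1/135653 ≈ 7.3718e-6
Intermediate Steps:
O(u, g) = 0
V = 1/135653 ≈ 7.3718e-6
V + O(-370, 278) = 1/135653 + 0 = 1/135653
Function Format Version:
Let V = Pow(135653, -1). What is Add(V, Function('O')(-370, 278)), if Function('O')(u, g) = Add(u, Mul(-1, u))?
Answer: Rational(1, 135653) ≈ 7.3718e-6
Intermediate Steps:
Function('O')(u, g) = 0
V = Rational(1, 135653) ≈ 7.3718e-6
Add(V, Function('O')(-370, 278)) = Add(Rational(1, 135653), 0) = Rational(1, 135653)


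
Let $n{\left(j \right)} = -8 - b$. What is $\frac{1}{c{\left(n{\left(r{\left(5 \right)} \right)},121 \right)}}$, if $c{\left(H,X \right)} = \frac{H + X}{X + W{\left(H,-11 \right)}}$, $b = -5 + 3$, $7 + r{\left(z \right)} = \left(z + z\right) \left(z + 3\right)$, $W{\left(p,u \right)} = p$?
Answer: $1$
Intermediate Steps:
$r{\left(z \right)} = -7 + 2 z \left(3 + z\right)$ ($r{\left(z \right)} = -7 + \left(z + z\right) \left(z + 3\right) = -7 + 2 z \left(3 + z\right)$)
$b = -2$
$n{\left(j \right)} = -6$ ($n{\left(j \right)} = -8 - -2 = -8 + 2 = -6$)
$c{\left(H,X \right)} = 1$ ($c{\left(H,X \right)} = \frac{H + X}{X + H} = \frac{H + X}{H + X} = 1$)
$\frac{1}{c{\left(n{\left(r{\left(5 \right)} \right)},121 \right)}} = 1^{-1} = 1$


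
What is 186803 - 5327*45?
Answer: -52912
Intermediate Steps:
186803 - 5327*45 = 186803 - 1*239715 = 186803 - 239715 = -52912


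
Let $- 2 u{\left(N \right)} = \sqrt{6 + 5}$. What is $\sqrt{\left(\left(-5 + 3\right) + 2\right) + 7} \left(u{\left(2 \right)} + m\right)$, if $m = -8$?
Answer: $\frac{\sqrt{7} \left(-16 - \sqrt{11}\right)}{2} \approx -25.553$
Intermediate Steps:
$u{\left(N \right)} = - \frac{\sqrt{11}}{2}$ ($u{\left(N \right)} = - \frac{\sqrt{6 + 5}}{2} = - \frac{\sqrt{11}}{2}$)
$\sqrt{\left(\left(-5 + 3\right) + 2\right) + 7} \left(u{\left(2 \right)} + m\right) = \sqrt{\left(\left(-5 + 3\right) + 2\right) + 7} \left(- \frac{\sqrt{11}}{2} - 8\right) = \sqrt{\left(-2 + 2\right) + 7} \left(-8 - \frac{\sqrt{11}}{2}\right) = \sqrt{0 + 7} \left(-8 - \frac{\sqrt{11}}{2}\right) = \sqrt{7} \left(-8 - \frac{\sqrt{11}}{2}\right)$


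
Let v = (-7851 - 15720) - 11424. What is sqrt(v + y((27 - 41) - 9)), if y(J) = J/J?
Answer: I*sqrt(34994) ≈ 187.07*I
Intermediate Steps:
y(J) = 1
v = -34995 (v = -23571 - 11424 = -34995)
sqrt(v + y((27 - 41) - 9)) = sqrt(-34995 + 1) = sqrt(-34994) = I*sqrt(34994)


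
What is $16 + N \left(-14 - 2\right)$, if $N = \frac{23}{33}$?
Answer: $\frac{160}{33} \approx 4.8485$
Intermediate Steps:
$N = \frac{23}{33}$ ($N = 23 \cdot \frac{1}{33} = \frac{23}{33} \approx 0.69697$)
$16 + N \left(-14 - 2\right) = 16 + \frac{23 \left(-14 - 2\right)}{33} = 16 + \frac{23}{33} \left(-16\right) = 16 - \frac{368}{33} = \frac{160}{33}$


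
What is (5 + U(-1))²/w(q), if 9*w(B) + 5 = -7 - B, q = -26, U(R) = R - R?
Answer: 225/14 ≈ 16.071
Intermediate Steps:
U(R) = 0
w(B) = -4/3 - B/9 (w(B) = -5/9 + (-7 - B)/9 = -5/9 + (-7/9 - B/9) = -4/3 - B/9)
(5 + U(-1))²/w(q) = (5 + 0)²/(-4/3 - ⅑*(-26)) = 5²/(-4/3 + 26/9) = 25/(14/9) = 25*(9/14) = 225/14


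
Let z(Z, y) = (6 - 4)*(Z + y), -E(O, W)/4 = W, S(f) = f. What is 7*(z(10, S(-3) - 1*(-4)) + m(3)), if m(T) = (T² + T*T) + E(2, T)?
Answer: 196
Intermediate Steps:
E(O, W) = -4*W
m(T) = -4*T + 2*T² (m(T) = (T² + T*T) - 4*T = (T² + T²) - 4*T = 2*T² - 4*T = -4*T + 2*T²)
z(Z, y) = 2*Z + 2*y (z(Z, y) = 2*(Z + y) = 2*Z + 2*y)
7*(z(10, S(-3) - 1*(-4)) + m(3)) = 7*((2*10 + 2*(-3 - 1*(-4))) + 2*3*(-2 + 3)) = 7*((20 + 2*(-3 + 4)) + 2*3*1) = 7*((20 + 2*1) + 6) = 7*((20 + 2) + 6) = 7*(22 + 6) = 7*28 = 196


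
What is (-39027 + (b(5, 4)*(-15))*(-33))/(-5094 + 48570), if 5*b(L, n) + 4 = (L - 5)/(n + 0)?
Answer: -13141/14492 ≈ -0.90678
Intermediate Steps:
b(L, n) = -⅘ + (-5 + L)/(5*n) (b(L, n) = -⅘ + ((L - 5)/(n + 0))/5 = -⅘ + ((-5 + L)/n)/5 = -⅘ + (-5 + L)/(5*n))
(-39027 + (b(5, 4)*(-15))*(-33))/(-5094 + 48570) = (-39027 + (((⅕)*(-5 + 5 - 4*4)/4)*(-15))*(-33))/(-5094 + 48570) = (-39027 + (((⅕)*(¼)*(-5 + 5 - 16))*(-15))*(-33))/43476 = (-39027 + (((⅕)*(¼)*(-16))*(-15))*(-33))*(1/43476) = (-39027 - ⅘*(-15)*(-33))*(1/43476) = (-39027 + 12*(-33))*(1/43476) = (-39027 - 396)*(1/43476) = -39423*1/43476 = -13141/14492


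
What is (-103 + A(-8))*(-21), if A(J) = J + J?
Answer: 2499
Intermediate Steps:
A(J) = 2*J
(-103 + A(-8))*(-21) = (-103 + 2*(-8))*(-21) = (-103 - 16)*(-21) = -119*(-21) = 2499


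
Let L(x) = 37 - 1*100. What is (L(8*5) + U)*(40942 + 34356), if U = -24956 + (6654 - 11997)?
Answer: -2286197876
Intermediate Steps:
U = -30299 (U = -24956 - 5343 = -30299)
L(x) = -63 (L(x) = 37 - 100 = -63)
(L(8*5) + U)*(40942 + 34356) = (-63 - 30299)*(40942 + 34356) = -30362*75298 = -2286197876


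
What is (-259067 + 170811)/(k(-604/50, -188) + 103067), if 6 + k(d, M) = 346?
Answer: -88256/103407 ≈ -0.85348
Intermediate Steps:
k(d, M) = 340 (k(d, M) = -6 + 346 = 340)
(-259067 + 170811)/(k(-604/50, -188) + 103067) = (-259067 + 170811)/(340 + 103067) = -88256/103407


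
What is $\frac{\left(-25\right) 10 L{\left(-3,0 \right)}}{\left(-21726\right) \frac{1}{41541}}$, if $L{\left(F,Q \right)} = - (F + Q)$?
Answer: $\frac{1730875}{1207} \approx 1434.0$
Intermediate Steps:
$L{\left(F,Q \right)} = - F - Q$
$\frac{\left(-25\right) 10 L{\left(-3,0 \right)}}{\left(-21726\right) \frac{1}{41541}} = \frac{\left(-25\right) 10 \left(\left(-1\right) \left(-3\right) - 0\right)}{\left(-21726\right) \frac{1}{41541}} = \frac{\left(-250\right) \left(3 + 0\right)}{\left(-21726\right) \frac{1}{41541}} = \frac{\left(-250\right) 3}{- \frac{7242}{13847}} = \left(-750\right) \left(- \frac{13847}{7242}\right) = \frac{1730875}{1207}$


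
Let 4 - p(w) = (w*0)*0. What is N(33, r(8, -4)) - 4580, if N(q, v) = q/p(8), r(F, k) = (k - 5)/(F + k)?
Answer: -18287/4 ≈ -4571.8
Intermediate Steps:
p(w) = 4 (p(w) = 4 - w*0*0 = 4 - 0*0 = 4 - 1*0 = 4 + 0 = 4)
r(F, k) = (-5 + k)/(F + k)
N(q, v) = q/4
N(33, r(8, -4)) - 4580 = (¼)*33 - 4580 = 33/4 - 4580 = -18287/4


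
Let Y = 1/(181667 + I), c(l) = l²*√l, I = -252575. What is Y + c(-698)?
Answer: -1/70908 + 487204*I*√698 ≈ -1.4103e-5 + 1.2872e+7*I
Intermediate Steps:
c(l) = l^(5/2)
Y = -1/70908 (Y = 1/(181667 - 252575) = 1/(-70908) = -1/70908 ≈ -1.4103e-5)
Y + c(-698) = -1/70908 + (-698)^(5/2) = -1/70908 + 487204*I*√698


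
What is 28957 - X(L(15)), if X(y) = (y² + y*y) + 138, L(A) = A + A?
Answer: 27019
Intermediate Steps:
L(A) = 2*A
X(y) = 138 + 2*y² (X(y) = (y² + y²) + 138 = 2*y² + 138 = 138 + 2*y²)
28957 - X(L(15)) = 28957 - (138 + 2*(2*15)²) = 28957 - (138 + 2*30²) = 28957 - (138 + 2*900) = 28957 - (138 + 1800) = 28957 - 1*1938 = 28957 - 1938 = 27019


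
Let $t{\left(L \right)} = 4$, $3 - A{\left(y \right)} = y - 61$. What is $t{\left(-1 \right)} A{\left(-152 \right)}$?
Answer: $864$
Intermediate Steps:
$A{\left(y \right)} = 64 - y$ ($A{\left(y \right)} = 3 - \left(y - 61\right) = 3 - \left(-61 + y\right) = 64 - y$)
$t{\left(-1 \right)} A{\left(-152 \right)} = 4 \left(64 - -152\right) = 4 \left(64 + 152\right) = 4 \cdot 216 = 864$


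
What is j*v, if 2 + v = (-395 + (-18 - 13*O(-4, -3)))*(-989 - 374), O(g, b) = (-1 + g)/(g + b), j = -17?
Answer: -68493238/7 ≈ -9.7848e+6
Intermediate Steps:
O(g, b) = (-1 + g)/(b + g)
v = 4029014/7 (v = -2 + (-395 + (-18 - 13*(-1 - 4)/(-3 - 4)))*(-989 - 374) = -2 + (-395 + (-18 - 13*(-5)/(-7)))*(-1363) = -2 + (-395 + (-18 - (-13)*(-5)/7))*(-1363) = -2 + (-395 + (-18 - 13*5/7))*(-1363) = -2 + (-395 + (-18 - 65/7))*(-1363) = -2 + (-395 - 191/7)*(-1363) = -2 - 2956/7*(-1363) = -2 + 4029028/7 = 4029014/7 ≈ 5.7557e+5)
j*v = -17*4029014/7 = -68493238/7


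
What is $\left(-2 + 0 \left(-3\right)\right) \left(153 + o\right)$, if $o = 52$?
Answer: $-410$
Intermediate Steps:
$\left(-2 + 0 \left(-3\right)\right) \left(153 + o\right) = \left(-2 + 0 \left(-3\right)\right) \left(153 + 52\right) = \left(-2 + 0\right) 205 = \left(-2\right) 205 = -410$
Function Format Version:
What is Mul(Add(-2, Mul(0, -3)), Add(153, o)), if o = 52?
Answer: -410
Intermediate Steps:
Mul(Add(-2, Mul(0, -3)), Add(153, o)) = Mul(Add(-2, Mul(0, -3)), Add(153, 52)) = Mul(Add(-2, 0), 205) = Mul(-2, 205) = -410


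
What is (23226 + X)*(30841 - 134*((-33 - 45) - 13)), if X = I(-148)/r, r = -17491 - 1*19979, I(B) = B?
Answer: 1248414318896/1249 ≈ 9.9953e+8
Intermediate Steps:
r = -37470 (r = -17491 - 19979 = -37470)
X = 74/18735 (X = -148/(-37470) = -148*(-1/37470) = 74/18735 ≈ 0.0039498)
(23226 + X)*(30841 - 134*((-33 - 45) - 13)) = (23226 + 74/18735)*(30841 - 134*((-33 - 45) - 13)) = 435139184*(30841 - 134*(-78 - 13))/18735 = 435139184*(30841 - 134*(-91))/18735 = 435139184*(30841 + 12194)/18735 = (435139184/18735)*43035 = 1248414318896/1249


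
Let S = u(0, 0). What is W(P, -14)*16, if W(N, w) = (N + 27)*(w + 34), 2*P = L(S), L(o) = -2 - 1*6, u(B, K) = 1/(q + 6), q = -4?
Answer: 7360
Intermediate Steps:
u(B, K) = 1/2 (u(B, K) = 1/(-4 + 6) = 1/2)
S = 1/2 ≈ 0.50000
L(o) = -8 (L(o) = -2 - 6 = -8)
P = -4 (P = (1/2)*(-8) = -4)
W(N, w) = (27 + N)*(34 + w)
W(P, -14)*16 = (918 + 27*(-14) + 34*(-4) - 4*(-14))*16 = (918 - 378 - 136 + 56)*16 = 460*16 = 7360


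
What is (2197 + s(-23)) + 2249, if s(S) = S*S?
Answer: 4975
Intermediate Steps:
s(S) = S**2
(2197 + s(-23)) + 2249 = (2197 + (-23)**2) + 2249 = (2197 + 529) + 2249 = 2726 + 2249 = 4975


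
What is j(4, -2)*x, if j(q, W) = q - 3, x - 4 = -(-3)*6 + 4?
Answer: 26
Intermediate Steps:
x = 26 (x = 4 + (-(-3)*6 + 4) = 4 + (-3*(-6) + 4) = 4 + (18 + 4) = 4 + 22 = 26)
j(q, W) = -3 + q
j(4, -2)*x = (-3 + 4)*26 = 1*26 = 26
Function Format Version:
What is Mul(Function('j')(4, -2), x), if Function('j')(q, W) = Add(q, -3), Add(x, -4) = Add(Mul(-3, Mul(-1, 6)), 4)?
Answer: 26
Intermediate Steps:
x = 26 (x = Add(4, Add(Mul(-3, Mul(-1, 6)), 4)) = Add(4, Add(Mul(-3, -6), 4)) = Add(4, Add(18, 4)) = Add(4, 22) = 26)
Function('j')(q, W) = Add(-3, q)
Mul(Function('j')(4, -2), x) = Mul(Add(-3, 4), 26) = Mul(1, 26) = 26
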